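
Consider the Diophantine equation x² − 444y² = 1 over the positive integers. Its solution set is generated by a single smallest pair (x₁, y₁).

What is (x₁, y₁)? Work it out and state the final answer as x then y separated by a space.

[21; 14,42] for √444; ℓ=2 ⇒ convergent index 1
k=0  a_k=21  p_k/q_k = 21/1
k=1  a_k=14  p_k/q_k = 295/14
(x₁, y₁) = (295, 14);  295² − 444·14² = 1 ✓

295 14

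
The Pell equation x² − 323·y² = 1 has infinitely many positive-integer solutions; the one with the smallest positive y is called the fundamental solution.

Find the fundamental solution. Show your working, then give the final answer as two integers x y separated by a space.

18 1

d=323: √d = [17; 1,34] (ℓ=2, even), read p_1/q_1
a_0=17:  p_0=17·1+0=17,  q_0=17·0+1=1
a_1=1:  p_1=1·17+1=18,  q_1=1·1+0=1
fundamental: x₁=18, y₁=1  (since 324 − 323·1 = 1)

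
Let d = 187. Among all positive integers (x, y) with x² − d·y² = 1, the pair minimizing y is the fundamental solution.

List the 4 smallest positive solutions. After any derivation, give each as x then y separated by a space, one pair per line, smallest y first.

1682 123
5658247 413772
19034341226 1391928885
64031518226017 4682448355368

√187 → a₀=13, period (1,2,13,2,1,26); ℓ=6 even so k=5
i=0: a=13 ⇒ p=13, q=1
…
i=3: a=13 ⇒ p=547, q=40
i=4: a=2 ⇒ p=1135, q=83
i=5: a=1 ⇒ p=1682, q=123
fundamental: x₁=1682, y₁=123  (since 2829124 − 187·15129 = 1)
(x_2, y_2) = (1682·1682 + 187·123·123, 1682·123 + 123·1682) = (5658247, 413772)
(x_3, y_3) = (1682·5658247 + 187·123·413772, 1682·413772 + 123·5658247) = (19034341226, 1391928885)
(x_4, y_4) = (1682·19034341226 + 187·123·1391928885, 1682·1391928885 + 123·19034341226) = (64031518226017, 4682448355368)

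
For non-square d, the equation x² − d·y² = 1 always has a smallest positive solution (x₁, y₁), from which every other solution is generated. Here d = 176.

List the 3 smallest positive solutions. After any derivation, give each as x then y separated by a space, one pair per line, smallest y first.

√176 → a₀=13, period (3,1,3,26); ℓ=4 even so k=3
step 0: (13, 1)  from 13·(1,0) + (0,1)
…
step 2: (53, 4)  from 1·(40,3) + (13,1)
step 3: (199, 15)  from 3·(53,4) + (40,3)
fundamental: x₁=199, y₁=15  (since 39601 − 176·225 = 1)
(199+15√176)^2 = 79201 + 5970√176
(199+15√176)^3 = 31521799 + 2376045√176

199 15
79201 5970
31521799 2376045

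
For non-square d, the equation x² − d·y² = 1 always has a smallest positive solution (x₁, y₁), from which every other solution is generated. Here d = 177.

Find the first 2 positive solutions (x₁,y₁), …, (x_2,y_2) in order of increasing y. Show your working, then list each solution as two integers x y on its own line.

d=177: √d = [13; 3,3,2,8,2,3,3,26] (ℓ=8, even), read p_7/q_7
i=0: a=13 ⇒ p=13, q=1
i=1: a=3 ⇒ p=40, q=3
…
i=3: a=2 ⇒ p=306, q=23
…
i=6: a=3 ⇒ p=18985, q=1427
i=7: a=3 ⇒ p=62423, q=4692
fundamental: x₁=62423, y₁=4692  (since 3896630929 − 177·22014864 = 1)
k=2:  x_2 = 62423·62423+177·4692·4692 = 7793261857,  y_2 = 62423·4692+4692·62423 = 585777432

62423 4692
7793261857 585777432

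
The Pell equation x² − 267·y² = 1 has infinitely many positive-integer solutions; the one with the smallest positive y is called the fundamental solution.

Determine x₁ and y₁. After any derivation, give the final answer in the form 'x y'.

d=267: √d = [16; 2,1,15,1,2,32] (ℓ=6, even), read p_5/q_5
a_0=16:  p_0=16·1+0=16,  q_0=16·0+1=1
a_1=2:  p_1=2·16+1=33,  q_1=2·1+0=2
a_2=1:  p_2=1·33+16=49,  q_2=1·2+1=3
a_3=15:  p_3=15·49+33=768,  q_3=15·3+2=47
a_4=1:  p_4=1·768+49=817,  q_4=1·47+3=50
a_5=2:  p_5=2·817+768=2402,  q_5=2·50+47=147
fundamental: x₁=2402, y₁=147  (since 5769604 − 267·21609 = 1)

2402 147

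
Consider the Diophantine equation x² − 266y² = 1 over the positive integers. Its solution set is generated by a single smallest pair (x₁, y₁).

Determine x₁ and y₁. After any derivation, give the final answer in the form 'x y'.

d=266: √d = [16; 3,4,3,32] (ℓ=4, even), read p_3/q_3
step 0: (16, 1)  from 16·(1,0) + (0,1)
step 1: (49, 3)  from 3·(16,1) + (1,0)
step 2: (212, 13)  from 4·(49,3) + (16,1)
step 3: (685, 42)  from 3·(212,13) + (49,3)
fundamental: x₁=685, y₁=42  (since 469225 − 266·1764 = 1)

685 42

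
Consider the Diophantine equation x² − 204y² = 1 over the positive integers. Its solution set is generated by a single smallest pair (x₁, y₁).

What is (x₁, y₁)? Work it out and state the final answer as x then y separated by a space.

4999 350

√204 = [14; 3,1,1,6,1,1,3,28, …], period ℓ=8 (even) → k=7
step 0: (14, 1)  from 14·(1,0) + (0,1)
…
step 3: (100, 7)  from 1·(57,4) + (43,3)
…
step 6: (1414, 99)  from 1·(757,53) + (657,46)
step 7: (4999, 350)  from 3·(1414,99) + (757,53)
→ (4999, 350).  Check: 4999²=24990001, 204·350²=24990000, difference 1.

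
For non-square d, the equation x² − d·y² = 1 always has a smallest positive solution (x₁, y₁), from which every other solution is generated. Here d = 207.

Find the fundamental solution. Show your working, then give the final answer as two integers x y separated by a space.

√207 → a₀=14, period (2,1,1,2,1,1,2,28); ℓ=8 even so k=7
step 0: (14, 1)  from 14·(1,0) + (0,1)
step 1: (29, 2)  from 2·(14,1) + (1,0)
…
step 3: (72, 5)  from 1·(43,3) + (29,2)
step 4: (187, 13)  from 2·(72,5) + (43,3)
…
step 6: (446, 31)  from 1·(259,18) + (187,13)
step 7: (1151, 80)  from 2·(446,31) + (259,18)
→ (1151, 80).  Check: 1151²=1324801, 207·80²=1324800, difference 1.

1151 80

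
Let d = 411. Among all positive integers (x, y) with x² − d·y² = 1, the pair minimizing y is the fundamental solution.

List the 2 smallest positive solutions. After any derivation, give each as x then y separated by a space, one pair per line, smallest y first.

[20; 3,1,1,1,19,1,1,1,3,40] for √411; ℓ=10 ⇒ convergent index 9
a_0=20:  p_0=20·1+0=20,  q_0=20·0+1=1
a_1=3:  p_1=3·20+1=61,  q_1=3·1+0=3
a_2=1:  p_2=1·61+20=81,  q_2=1·3+1=4
a_3=1:  p_3=1·81+61=142,  q_3=1·4+3=7
a_4=1:  p_4=1·142+81=223,  q_4=1·7+4=11
a_5=19:  p_5=19·223+142=4379,  q_5=19·11+7=216
a_6=1:  p_6=1·4379+223=4602,  q_6=1·216+11=227
a_7=1:  p_7=1·4602+4379=8981,  q_7=1·227+216=443
a_8=1:  p_8=1·8981+4602=13583,  q_8=1·443+227=670
a_9=3:  p_9=3·13583+8981=49730,  q_9=3·670+443=2453
fundamental: x₁=49730, y₁=2453  (since 2473072900 − 411·6017209 = 1)
(x_2, y_2) = (49730·49730 + 411·2453·2453, 49730·2453 + 2453·49730) = (4946145799, 243975380)

49730 2453
4946145799 243975380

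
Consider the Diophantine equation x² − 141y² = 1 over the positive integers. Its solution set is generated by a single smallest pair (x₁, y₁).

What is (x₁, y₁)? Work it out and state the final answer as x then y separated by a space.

d=141: √d = [11; 1,6,1,22] (ℓ=4, even), read p_3/q_3
step 0: (11, 1)  from 11·(1,0) + (0,1)
step 1: (12, 1)  from 1·(11,1) + (1,0)
step 2: (83, 7)  from 6·(12,1) + (11,1)
step 3: (95, 8)  from 1·(83,7) + (12,1)
fundamental: x₁=95, y₁=8  (since 9025 − 141·64 = 1)

95 8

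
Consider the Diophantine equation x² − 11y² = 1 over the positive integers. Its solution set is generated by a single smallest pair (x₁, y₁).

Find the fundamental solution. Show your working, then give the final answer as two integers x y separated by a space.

√11 = [3; 3,6, …], period ℓ=2 (even) → k=1
k=0  a_k=3  p_k/q_k = 3/1
k=1  a_k=3  p_k/q_k = 10/3
fundamental: x₁=10, y₁=3  (since 100 − 11·9 = 1)

10 3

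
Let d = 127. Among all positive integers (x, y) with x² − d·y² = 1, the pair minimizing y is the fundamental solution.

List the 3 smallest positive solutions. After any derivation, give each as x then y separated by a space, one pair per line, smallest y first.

4730624 419775
44757606858751 3971595379200
423462818377139450624 37576248838264821825

d=127: √d = [11; 3,1,2,2,7,11,7,2,2,1,3,22] (ℓ=12, even), read p_11/q_11
i=0: a=11 ⇒ p=11, q=1
…
i=2: a=1 ⇒ p=45, q=4
…
i=10: a=1 ⇒ p=1274561, q=113099
i=11: a=3 ⇒ p=4730624, q=419775
fundamental: x₁=4730624, y₁=419775  (since 22378803429376 − 127·176211050625 = 1)
n=2: (4730624,419775)∘(4730624,419775) = (4730624·4730624+127·419775·419775, 4730624·419775+419775·4730624) = (44757606858751,3971595379200)
n=3: (44757606858751,3971595379200)∘(4730624,419775) = (4730624·44757606858751+127·419775·3971595379200, 4730624·3971595379200+419775·44757606858751) = (423462818377139450624,37576248838264821825)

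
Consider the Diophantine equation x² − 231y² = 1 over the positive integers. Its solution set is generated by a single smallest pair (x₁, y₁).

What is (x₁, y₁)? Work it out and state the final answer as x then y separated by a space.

76 5

√231 = [15; 5,30, …], period ℓ=2 (even) → k=1
k=0  a_k=15  p_k/q_k = 15/1
k=1  a_k=5  p_k/q_k = 76/5
fundamental: x₁=76, y₁=5  (since 5776 − 231·25 = 1)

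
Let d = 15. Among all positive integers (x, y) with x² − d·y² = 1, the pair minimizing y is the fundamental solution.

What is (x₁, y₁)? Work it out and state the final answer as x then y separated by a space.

4 1

√15 → a₀=3, period (1,6); ℓ=2 even so k=1
i=0: a=3 ⇒ p=3, q=1
i=1: a=1 ⇒ p=4, q=1
(x₁, y₁) = (4, 1);  4² − 15·1² = 1 ✓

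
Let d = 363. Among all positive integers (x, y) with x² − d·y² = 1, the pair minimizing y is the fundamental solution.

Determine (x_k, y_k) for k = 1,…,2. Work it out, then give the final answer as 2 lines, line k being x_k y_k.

√363 → a₀=19, period (19,38); ℓ=2 even so k=1
k=0  a_k=19  p_k/q_k = 19/1
k=1  a_k=19  p_k/q_k = 362/19
(x₁, y₁) = (362, 19);  362² − 363·19² = 1 ✓
(362+19√363)^2 = 262087 + 13756√363

362 19
262087 13756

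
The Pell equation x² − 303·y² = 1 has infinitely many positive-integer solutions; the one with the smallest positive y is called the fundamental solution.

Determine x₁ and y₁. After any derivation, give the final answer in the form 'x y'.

2524 145

√303 → a₀=17, period (2,2,5,2,2,34); ℓ=6 even so k=5
k=0  a_k=17  p_k/q_k = 17/1
k=1  a_k=2  p_k/q_k = 35/2
k=2  a_k=2  p_k/q_k = 87/5
k=3  a_k=5  p_k/q_k = 470/27
k=4  a_k=2  p_k/q_k = 1027/59
k=5  a_k=2  p_k/q_k = 2524/145
fundamental: x₁=2524, y₁=145  (since 6370576 − 303·21025 = 1)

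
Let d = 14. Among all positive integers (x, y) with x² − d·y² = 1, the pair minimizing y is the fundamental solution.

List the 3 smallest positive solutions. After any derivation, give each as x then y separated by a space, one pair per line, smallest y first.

15 4
449 120
13455 3596

√14 → a₀=3, period (1,2,1,6); ℓ=4 even so k=3
step 0: (3, 1)  from 3·(1,0) + (0,1)
step 1: (4, 1)  from 1·(3,1) + (1,0)
step 2: (11, 3)  from 2·(4,1) + (3,1)
step 3: (15, 4)  from 1·(11,3) + (4,1)
fundamental: x₁=15, y₁=4  (since 225 − 14·16 = 1)
k=2:  x_2 = 15·15+14·4·4 = 449,  y_2 = 15·4+4·15 = 120
k=3:  x_3 = 15·449+14·4·120 = 13455,  y_3 = 15·120+4·449 = 3596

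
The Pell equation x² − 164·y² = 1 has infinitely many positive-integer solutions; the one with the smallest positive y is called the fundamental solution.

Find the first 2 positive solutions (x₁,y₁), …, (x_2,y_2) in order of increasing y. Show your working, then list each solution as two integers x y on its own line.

d=164: √d = [12; 1,4,6,4,1,24] (ℓ=6, even), read p_5/q_5
a_0=12:  p_0=12·1+0=12,  q_0=12·0+1=1
…
a_4=4:  p_4=4·397+64=1652,  q_4=4·31+5=129
a_5=1:  p_5=1·1652+397=2049,  q_5=1·129+31=160
→ (2049, 160).  Check: 2049²=4198401, 164·160²=4198400, difference 1.
n=2: (2049,160)∘(2049,160) = (2049·2049+164·160·160, 2049·160+160·2049) = (8396801,655680)

2049 160
8396801 655680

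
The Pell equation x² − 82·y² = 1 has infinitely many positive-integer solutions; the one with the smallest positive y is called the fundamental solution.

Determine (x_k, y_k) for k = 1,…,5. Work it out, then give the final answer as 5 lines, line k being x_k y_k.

√82 = [9; 18, …], period ℓ=1 (odd) → k=1
step 0: (9, 1)  from 9·(1,0) + (0,1)
step 1: (163, 18)  from 18·(9,1) + (1,0)
fundamental: x₁=163, y₁=18  (since 26569 − 82·324 = 1)
(x_2, y_2) = (163·163 + 82·18·18, 163·18 + 18·163) = (53137, 5868)
(x_3, y_3) = (163·53137 + 82·18·5868, 163·5868 + 18·53137) = (17322499, 1912950)
(x_4, y_4) = (163·17322499 + 82·18·1912950, 163·1912950 + 18·17322499) = (5647081537, 623615832)
(x_5, y_5) = (163·5647081537 + 82·18·623615832, 163·623615832 + 18·5647081537) = (1840931258563, 203296848282)

163 18
53137 5868
17322499 1912950
5647081537 623615832
1840931258563 203296848282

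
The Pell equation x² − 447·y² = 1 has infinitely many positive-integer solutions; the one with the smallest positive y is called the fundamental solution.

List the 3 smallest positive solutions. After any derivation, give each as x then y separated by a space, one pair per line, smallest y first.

148 7
43807 2072
12966724 613305

[21; 7,42] for √447; ℓ=2 ⇒ convergent index 1
k=0  a_k=21  p_k/q_k = 21/1
k=1  a_k=7  p_k/q_k = 148/7
→ (148, 7).  Check: 148²=21904, 447·7²=21903, difference 1.
k=2:  x_2 = 148·148+447·7·7 = 43807,  y_2 = 148·7+7·148 = 2072
k=3:  x_3 = 148·43807+447·7·2072 = 12966724,  y_3 = 148·2072+7·43807 = 613305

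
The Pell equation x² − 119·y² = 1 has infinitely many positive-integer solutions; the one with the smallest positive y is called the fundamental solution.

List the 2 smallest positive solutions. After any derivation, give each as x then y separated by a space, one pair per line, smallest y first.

[10; 1,9,1,20] for √119; ℓ=4 ⇒ convergent index 3
a_0=10:  p_0=10·1+0=10,  q_0=10·0+1=1
a_1=1:  p_1=1·10+1=11,  q_1=1·1+0=1
a_2=9:  p_2=9·11+10=109,  q_2=9·1+1=10
a_3=1:  p_3=1·109+11=120,  q_3=1·10+1=11
→ (120, 11).  Check: 120²=14400, 119·11²=14399, difference 1.
k=2:  x_2 = 120·120+119·11·11 = 28799,  y_2 = 120·11+11·120 = 2640

120 11
28799 2640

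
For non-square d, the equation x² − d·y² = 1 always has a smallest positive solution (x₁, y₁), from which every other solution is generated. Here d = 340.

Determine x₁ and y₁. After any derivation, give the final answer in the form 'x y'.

285769 15498

[18; 2,3,1,1,1,…,3,2,36] for √340; ℓ=14 ⇒ convergent index 13
k=0  a_k=18  p_k/q_k = 18/1
…
k=2  a_k=3  p_k/q_k = 129/7
…
k=8  a_k=1  p_k/q_k = 7265/394
…
k=11  a_k=1  p_k/q_k = 34813/1888
k=12  a_k=3  p_k/q_k = 125478/6805
k=13  a_k=2  p_k/q_k = 285769/15498
→ (285769, 15498).  Check: 285769²=81663921361, 340·15498²=81663921360, difference 1.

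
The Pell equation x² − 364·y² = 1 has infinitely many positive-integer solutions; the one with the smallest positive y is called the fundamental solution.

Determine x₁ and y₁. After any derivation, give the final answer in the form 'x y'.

4954951 259710

√364 → a₀=19, period (12,1,2,3,1,8,1,3,2,1,12,38); ℓ=12 even so k=11
a_0=19:  p_0=19·1+0=19,  q_0=19·0+1=1
…
a_2=1:  p_2=1·229+19=248,  q_2=1·12+1=13
a_3=2:  p_3=2·248+229=725,  q_3=2·13+12=38
…
a_5=1:  p_5=1·2423+725=3148,  q_5=1·127+38=165
a_6=8:  p_6=8·3148+2423=27607,  q_6=8·165+127=1447
…
a_8=3:  p_8=3·30755+27607=119872,  q_8=3·1612+1447=6283
…
a_10=1:  p_10=1·270499+119872=390371,  q_10=1·14178+6283=20461
a_11=12:  p_11=12·390371+270499=4954951,  q_11=12·20461+14178=259710
fundamental: x₁=4954951, y₁=259710  (since 24551539412401 − 364·67449284100 = 1)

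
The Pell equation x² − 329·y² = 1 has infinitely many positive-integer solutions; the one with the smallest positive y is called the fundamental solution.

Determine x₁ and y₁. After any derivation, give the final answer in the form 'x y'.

2376415 131016

√329 → a₀=18, period (7,4,2,1,1,4,1,1,2,4,7,36); ℓ=12 even so k=11
i=0: a=18 ⇒ p=18, q=1
i=1: a=7 ⇒ p=127, q=7
i=2: a=4 ⇒ p=526, q=29
…
i=5: a=1 ⇒ p=2884, q=159
…
i=8: a=1 ⇒ p=29366, q=1619
i=9: a=2 ⇒ p=74857, q=4127
i=10: a=4 ⇒ p=328794, q=18127
i=11: a=7 ⇒ p=2376415, q=131016
(x₁, y₁) = (2376415, 131016);  2376415² − 329·131016² = 1 ✓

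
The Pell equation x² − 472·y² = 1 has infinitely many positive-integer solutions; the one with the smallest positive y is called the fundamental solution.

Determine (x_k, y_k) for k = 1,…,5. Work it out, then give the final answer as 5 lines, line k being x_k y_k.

306917 14127
188396089777 8671632918
115643925371868101 5322943120573485
70986173286526887819457 3267403467465432958572
43573726693046301732396700037 2005643340042853631571511563

√472 = [21; 1,2,1,1,1,…,2,1,42, …], period ℓ=14 (even) → k=13
a_0=21:  p_0=21·1+0=21,  q_0=21·0+1=1
…
a_6=4:  p_6=4·239+152=1108,  q_6=4·11+7=51
…
a_9=1:  p_9=1·24224+5779=30003,  q_9=1·1115+266=1381
a_10=1:  p_10=1·30003+24224=54227,  q_10=1·1381+1115=2496
a_11=1:  p_11=1·54227+30003=84230,  q_11=1·2496+1381=3877
a_12=2:  p_12=2·84230+54227=222687,  q_12=2·3877+2496=10250
a_13=1:  p_13=1·222687+84230=306917,  q_13=1·10250+3877=14127
→ (306917, 14127).  Check: 306917²=94198044889, 472·14127²=94198044888, difference 1.
n=2: (306917,14127)∘(306917,14127) = (306917·306917+472·14127·14127, 306917·14127+14127·306917) = (188396089777,8671632918)
n=3: (188396089777,8671632918)∘(306917,14127) = (306917·188396089777+472·14127·8671632918, 306917·8671632918+14127·188396089777) = (115643925371868101,5322943120573485)
n=4: (115643925371868101,5322943120573485)∘(306917,14127) = (306917·115643925371868101+472·14127·5322943120573485, 306917·5322943120573485+14127·115643925371868101) = (70986173286526887819457,3267403467465432958572)
n=5: (70986173286526887819457,3267403467465432958572)∘(306917,14127) = (306917·70986173286526887819457+472·14127·3267403467465432958572, 306917·3267403467465432958572+14127·70986173286526887819457) = (43573726693046301732396700037,2005643340042853631571511563)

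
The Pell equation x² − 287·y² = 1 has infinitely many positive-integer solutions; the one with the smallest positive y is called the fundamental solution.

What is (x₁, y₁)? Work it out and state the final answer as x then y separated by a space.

288 17

[16; 1,15,1,32] for √287; ℓ=4 ⇒ convergent index 3
a_0=16:  p_0=16·1+0=16,  q_0=16·0+1=1
…
a_2=15:  p_2=15·17+16=271,  q_2=15·1+1=16
a_3=1:  p_3=1·271+17=288,  q_3=1·16+1=17
(x₁, y₁) = (288, 17);  288² − 287·17² = 1 ✓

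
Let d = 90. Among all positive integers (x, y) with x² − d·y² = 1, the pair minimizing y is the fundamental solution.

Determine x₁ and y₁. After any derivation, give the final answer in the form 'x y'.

√90 = [9; 2,18, …], period ℓ=2 (even) → k=1
step 0: (9, 1)  from 9·(1,0) + (0,1)
step 1: (19, 2)  from 2·(9,1) + (1,0)
(x₁, y₁) = (19, 2);  19² − 90·2² = 1 ✓

19 2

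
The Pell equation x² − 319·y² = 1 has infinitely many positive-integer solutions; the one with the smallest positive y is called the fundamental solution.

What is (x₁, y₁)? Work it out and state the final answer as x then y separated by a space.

12901780 722361

√319 = [17; 1,6,5,1,4,…,6,1,34, …], period ℓ=14 (even) → k=13
step 0: (17, 1)  from 17·(1,0) + (0,1)
step 1: (18, 1)  from 1·(17,1) + (1,0)
step 2: (125, 7)  from 6·(18,1) + (17,1)
step 3: (643, 36)  from 5·(125,7) + (18,1)
step 4: (768, 43)  from 1·(643,36) + (125,7)
…
step 6: (11913, 667)  from 3·(3715,208) + (768,43)
step 7: (15628, 875)  from 1·(11913,667) + (3715,208)
step 8: (58797, 3292)  from 3·(15628,875) + (11913,667)
…
step 12: (11102899, 621643)  from 6·(1798881,100718) + (309613,17335)
step 13: (12901780, 722361)  from 1·(11102899,621643) + (1798881,100718)
fundamental: x₁=12901780, y₁=722361  (since 166455927168400 − 319·521805414321 = 1)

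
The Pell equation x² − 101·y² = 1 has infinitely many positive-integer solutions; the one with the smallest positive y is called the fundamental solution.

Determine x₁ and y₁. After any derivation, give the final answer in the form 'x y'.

201 20

[10; 20] for √101; ℓ=1 ⇒ convergent index 1
k=0  a_k=10  p_k/q_k = 10/1
k=1  a_k=20  p_k/q_k = 201/20
fundamental: x₁=201, y₁=20  (since 40401 − 101·400 = 1)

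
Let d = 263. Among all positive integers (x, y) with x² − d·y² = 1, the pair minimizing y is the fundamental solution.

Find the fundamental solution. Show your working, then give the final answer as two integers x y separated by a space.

139128 8579

√263 → a₀=16, period (4,1,1,1,1,15,1,1,1,1,4,32); ℓ=12 even so k=11
a_0=16:  p_0=16·1+0=16,  q_0=16·0+1=1
a_1=4:  p_1=4·16+1=65,  q_1=4·1+0=4
…
a_4=1:  p_4=1·146+81=227,  q_4=1·9+5=14
…
a_6=15:  p_6=15·373+227=5822,  q_6=15·23+14=359
…
a_9=1:  p_9=1·12017+6195=18212,  q_9=1·741+382=1123
a_10=1:  p_10=1·18212+12017=30229,  q_10=1·1123+741=1864
a_11=4:  p_11=4·30229+18212=139128,  q_11=4·1864+1123=8579
fundamental: x₁=139128, y₁=8579  (since 19356600384 − 263·73599241 = 1)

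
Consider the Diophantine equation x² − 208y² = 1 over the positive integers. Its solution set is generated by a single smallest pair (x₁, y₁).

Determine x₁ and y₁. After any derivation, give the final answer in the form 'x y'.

649 45

[14; 2,2,1,2,2,28] for √208; ℓ=6 ⇒ convergent index 5
i=0: a=14 ⇒ p=14, q=1
…
i=4: a=2 ⇒ p=274, q=19
i=5: a=2 ⇒ p=649, q=45
→ (649, 45).  Check: 649²=421201, 208·45²=421200, difference 1.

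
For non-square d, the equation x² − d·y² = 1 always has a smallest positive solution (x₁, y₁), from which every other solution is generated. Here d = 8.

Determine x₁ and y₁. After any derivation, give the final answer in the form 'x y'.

√8 → a₀=2, period (1,4); ℓ=2 even so k=1
a_0=2:  p_0=2·1+0=2,  q_0=2·0+1=1
a_1=1:  p_1=1·2+1=3,  q_1=1·1+0=1
(x₁, y₁) = (3, 1);  3² − 8·1² = 1 ✓

3 1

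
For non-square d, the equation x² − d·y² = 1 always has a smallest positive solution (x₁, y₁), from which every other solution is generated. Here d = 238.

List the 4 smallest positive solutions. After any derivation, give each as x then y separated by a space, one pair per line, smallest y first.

11663 756
272051137 17634456
6345864809999 411341319900
148023642285985537 9594947610352944

√238 = [15; 2,2,1,14,1,2,2,30, …], period ℓ=8 (even) → k=7
i=0: a=15 ⇒ p=15, q=1
…
i=6: a=2 ⇒ p=4983, q=323
i=7: a=2 ⇒ p=11663, q=756
→ (11663, 756).  Check: 11663²=136025569, 238·756²=136025568, difference 1.
(x_2, y_2) = (11663·11663 + 238·756·756, 11663·756 + 756·11663) = (272051137, 17634456)
(x_3, y_3) = (11663·272051137 + 238·756·17634456, 11663·17634456 + 756·272051137) = (6345864809999, 411341319900)
(x_4, y_4) = (11663·6345864809999 + 238·756·411341319900, 11663·411341319900 + 756·6345864809999) = (148023642285985537, 9594947610352944)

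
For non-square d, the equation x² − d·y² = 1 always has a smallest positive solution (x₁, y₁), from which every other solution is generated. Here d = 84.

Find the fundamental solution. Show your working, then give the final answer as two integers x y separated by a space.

55 6

√84 = [9; 6,18, …], period ℓ=2 (even) → k=1
i=0: a=9 ⇒ p=9, q=1
i=1: a=6 ⇒ p=55, q=6
fundamental: x₁=55, y₁=6  (since 3025 − 84·36 = 1)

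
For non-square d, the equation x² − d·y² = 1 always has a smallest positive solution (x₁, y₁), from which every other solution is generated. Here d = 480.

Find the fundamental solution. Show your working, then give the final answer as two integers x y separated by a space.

241 11

d=480: √d = [21; 1,9,1,42] (ℓ=4, even), read p_3/q_3
k=0  a_k=21  p_k/q_k = 21/1
k=1  a_k=1  p_k/q_k = 22/1
k=2  a_k=9  p_k/q_k = 219/10
k=3  a_k=1  p_k/q_k = 241/11
(x₁, y₁) = (241, 11);  241² − 480·11² = 1 ✓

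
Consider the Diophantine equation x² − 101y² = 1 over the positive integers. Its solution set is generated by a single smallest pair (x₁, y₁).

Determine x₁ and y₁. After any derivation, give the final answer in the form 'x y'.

√101 = [10; 20, …], period ℓ=1 (odd) → k=1
k=0  a_k=10  p_k/q_k = 10/1
k=1  a_k=20  p_k/q_k = 201/20
(x₁, y₁) = (201, 20);  201² − 101·20² = 1 ✓

201 20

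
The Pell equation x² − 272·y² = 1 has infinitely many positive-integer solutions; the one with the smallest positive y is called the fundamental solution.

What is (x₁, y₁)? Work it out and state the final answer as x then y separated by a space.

[16; 2,32] for √272; ℓ=2 ⇒ convergent index 1
step 0: (16, 1)  from 16·(1,0) + (0,1)
step 1: (33, 2)  from 2·(16,1) + (1,0)
fundamental: x₁=33, y₁=2  (since 1089 − 272·4 = 1)

33 2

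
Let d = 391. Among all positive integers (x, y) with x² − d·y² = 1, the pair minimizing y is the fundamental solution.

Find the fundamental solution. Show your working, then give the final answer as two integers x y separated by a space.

√391 → a₀=19, period (1,3,2,2,1,…,3,1,38); ℓ=16 even so k=15
step 0: (19, 1)  from 19·(1,0) + (0,1)
…
step 2: (79, 4)  from 3·(20,1) + (19,1)
…
step 4: (435, 22)  from 2·(178,9) + (79,4)
step 5: (613, 31)  from 1·(435,22) + (178,9)
…
step 8: (52519, 2656)  from 19·(2709,137) + (1048,53)
step 9: (107747, 5449)  from 2·(52519,2656) + (2709,137)
…
step 13: (1660597, 83980)  from 2·(696292,35213) + (268013,13554)
step 14: (5678083, 287153)  from 3·(1660597,83980) + (696292,35213)
step 15: (7338680, 371133)  from 1·(5678083,287153) + (1660597,83980)
(x₁, y₁) = (7338680, 371133);  7338680² − 391·371133² = 1 ✓

7338680 371133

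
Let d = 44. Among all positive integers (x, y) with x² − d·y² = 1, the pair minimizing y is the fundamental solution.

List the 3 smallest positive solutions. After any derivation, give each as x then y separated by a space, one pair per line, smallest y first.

[6; 1,1,1,2,1,1,1,12] for √44; ℓ=8 ⇒ convergent index 7
k=0  a_k=6  p_k/q_k = 6/1
k=1  a_k=1  p_k/q_k = 7/1
…
k=3  a_k=1  p_k/q_k = 20/3
…
k=5  a_k=1  p_k/q_k = 73/11
k=6  a_k=1  p_k/q_k = 126/19
k=7  a_k=1  p_k/q_k = 199/30
fundamental: x₁=199, y₁=30  (since 39601 − 44·900 = 1)
k=2:  x_2 = 199·199+44·30·30 = 79201,  y_2 = 199·30+30·199 = 11940
k=3:  x_3 = 199·79201+44·30·11940 = 31521799,  y_3 = 199·11940+30·79201 = 4752090

199 30
79201 11940
31521799 4752090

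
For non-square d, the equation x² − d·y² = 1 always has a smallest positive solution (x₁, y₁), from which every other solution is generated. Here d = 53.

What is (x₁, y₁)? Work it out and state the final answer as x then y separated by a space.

66249 9100

√53 = [7; 3,1,1,3,14, …], period ℓ=5 (odd) → k=9
step 0: (7, 1)  from 7·(1,0) + (0,1)
…
step 5: (2599, 357)  from 14·(182,25) + (51,7)
step 6: (7979, 1096)  from 3·(2599,357) + (182,25)
…
step 8: (18557, 2549)  from 1·(10578,1453) + (7979,1096)
step 9: (66249, 9100)  from 3·(18557,2549) + (10578,1453)
→ (66249, 9100).  Check: 66249²=4388930001, 53·9100²=4388930000, difference 1.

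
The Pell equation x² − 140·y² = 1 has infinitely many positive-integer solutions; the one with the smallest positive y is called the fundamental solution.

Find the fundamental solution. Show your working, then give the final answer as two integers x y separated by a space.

71 6

d=140: √d = [11; 1,4,1,22] (ℓ=4, even), read p_3/q_3
step 0: (11, 1)  from 11·(1,0) + (0,1)
…
step 2: (59, 5)  from 4·(12,1) + (11,1)
step 3: (71, 6)  from 1·(59,5) + (12,1)
fundamental: x₁=71, y₁=6  (since 5041 − 140·36 = 1)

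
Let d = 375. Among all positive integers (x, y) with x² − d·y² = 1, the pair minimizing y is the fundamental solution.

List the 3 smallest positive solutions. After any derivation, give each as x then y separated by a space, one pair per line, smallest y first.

[19; 2,1,2,1,5,1,2,1,2,38] for √375; ℓ=10 ⇒ convergent index 9
k=0  a_k=19  p_k/q_k = 19/1
…
k=5  a_k=5  p_k/q_k = 1220/63
…
k=8  a_k=1  p_k/q_k = 5519/285
k=9  a_k=2  p_k/q_k = 15124/781
fundamental: x₁=15124, y₁=781  (since 228735376 − 375·609961 = 1)
(15124+781√375)^2 = 457470751 + 23623688√375
(15124+781√375)^3 = 13837575261124 + 714569313843√375

15124 781
457470751 23623688
13837575261124 714569313843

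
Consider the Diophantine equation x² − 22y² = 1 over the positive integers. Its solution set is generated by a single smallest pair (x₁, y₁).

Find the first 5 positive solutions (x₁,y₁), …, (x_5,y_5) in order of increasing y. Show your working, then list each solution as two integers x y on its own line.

197 42
77617 16548
30580901 6519870
12048797377 2568812232
4747195585637 1012105499538

d=22: √d = [4; 1,2,4,2,1,8] (ℓ=6, even), read p_5/q_5
i=0: a=4 ⇒ p=4, q=1
i=1: a=1 ⇒ p=5, q=1
…
i=3: a=4 ⇒ p=61, q=13
i=4: a=2 ⇒ p=136, q=29
i=5: a=1 ⇒ p=197, q=42
(x₁, y₁) = (197, 42);  197² − 22·42² = 1 ✓
(x_2, y_2) = (197·197 + 22·42·42, 197·42 + 42·197) = (77617, 16548)
(x_3, y_3) = (197·77617 + 22·42·16548, 197·16548 + 42·77617) = (30580901, 6519870)
(x_4, y_4) = (197·30580901 + 22·42·6519870, 197·6519870 + 42·30580901) = (12048797377, 2568812232)
(x_5, y_5) = (197·12048797377 + 22·42·2568812232, 197·2568812232 + 42·12048797377) = (4747195585637, 1012105499538)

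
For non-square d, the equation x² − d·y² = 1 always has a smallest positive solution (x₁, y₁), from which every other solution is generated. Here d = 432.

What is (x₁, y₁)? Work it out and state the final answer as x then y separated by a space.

1351 65

[20; 1,3,1,1,1,3,1,40] for √432; ℓ=8 ⇒ convergent index 7
i=0: a=20 ⇒ p=20, q=1
…
i=2: a=3 ⇒ p=83, q=4
i=3: a=1 ⇒ p=104, q=5
…
i=5: a=1 ⇒ p=291, q=14
i=6: a=3 ⇒ p=1060, q=51
i=7: a=1 ⇒ p=1351, q=65
fundamental: x₁=1351, y₁=65  (since 1825201 − 432·4225 = 1)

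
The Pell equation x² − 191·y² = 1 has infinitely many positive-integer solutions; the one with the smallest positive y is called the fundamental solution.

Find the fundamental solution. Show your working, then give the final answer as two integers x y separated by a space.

8994000 650783

[13; 1,4,1,1,3,…,4,1,26] for √191; ℓ=16 ⇒ convergent index 15
step 0: (13, 1)  from 13·(1,0) + (0,1)
…
step 2: (69, 5)  from 4·(14,1) + (13,1)
…
step 4: (152, 11)  from 1·(83,6) + (69,5)
step 5: (539, 39)  from 3·(152,11) + (83,6)
step 6: (1230, 89)  from 2·(539,39) + (152,11)
step 7: (2999, 217)  from 2·(1230,89) + (539,39)
…
step 9: (83433, 6037)  from 2·(40217,2910) + (2999,217)
step 10: (207083, 14984)  from 2·(83433,6037) + (40217,2910)
…
step 13: (1616447, 116962)  from 1·(911765,65973) + (704682,50989)
step 14: (7377553, 533821)  from 4·(1616447,116962) + (911765,65973)
step 15: (8994000, 650783)  from 1·(7377553,533821) + (1616447,116962)
(x₁, y₁) = (8994000, 650783);  8994000² − 191·650783² = 1 ✓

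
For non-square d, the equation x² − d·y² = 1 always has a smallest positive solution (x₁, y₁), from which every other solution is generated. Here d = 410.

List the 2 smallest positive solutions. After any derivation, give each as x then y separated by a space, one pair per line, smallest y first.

81 4
13121 648

d=410: √d = [20; 4,40] (ℓ=2, even), read p_1/q_1
a_0=20:  p_0=20·1+0=20,  q_0=20·0+1=1
a_1=4:  p_1=4·20+1=81,  q_1=4·1+0=4
→ (81, 4).  Check: 81²=6561, 410·4²=6560, difference 1.
k=2:  x_2 = 81·81+410·4·4 = 13121,  y_2 = 81·4+4·81 = 648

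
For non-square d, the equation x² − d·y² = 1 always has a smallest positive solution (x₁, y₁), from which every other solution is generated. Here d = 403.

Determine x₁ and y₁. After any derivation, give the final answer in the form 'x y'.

d=403: √d = [20; 13,2,1,3,1,3,1,2,13,40] (ℓ=10, even), read p_9/q_9
step 0: (20, 1)  from 20·(1,0) + (0,1)
step 1: (261, 13)  from 13·(20,1) + (1,0)
step 2: (542, 27)  from 2·(261,13) + (20,1)
step 3: (803, 40)  from 1·(542,27) + (261,13)
step 4: (2951, 147)  from 3·(803,40) + (542,27)
step 5: (3754, 187)  from 1·(2951,147) + (803,40)
…
step 7: (17967, 895)  from 1·(14213,708) + (3754,187)
step 8: (50147, 2498)  from 2·(17967,895) + (14213,708)
step 9: (669878, 33369)  from 13·(50147,2498) + (17967,895)
fundamental: x₁=669878, y₁=33369  (since 448736534884 − 403·1113490161 = 1)

669878 33369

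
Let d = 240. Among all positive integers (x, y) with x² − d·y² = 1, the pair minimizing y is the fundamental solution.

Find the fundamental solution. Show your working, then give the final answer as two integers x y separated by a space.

31 2

[15; 2,30] for √240; ℓ=2 ⇒ convergent index 1
i=0: a=15 ⇒ p=15, q=1
i=1: a=2 ⇒ p=31, q=2
fundamental: x₁=31, y₁=2  (since 961 − 240·4 = 1)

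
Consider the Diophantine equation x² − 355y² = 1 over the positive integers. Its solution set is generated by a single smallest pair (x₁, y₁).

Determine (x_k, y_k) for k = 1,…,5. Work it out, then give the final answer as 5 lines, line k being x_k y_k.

954809 50676
1823320452961 96771801768
3481845556741524089 184797174548553948
6648994948371812427335041 352892010866963721270096
12697040435316401858305944800249 673888936007564730309809629380

√355 → a₀=18, period (1,5,3,3,1,6,1,3,3,5,1,36); ℓ=12 even so k=11
a_0=18:  p_0=18·1+0=18,  q_0=18·0+1=1
…
a_2=5:  p_2=5·19+18=113,  q_2=5·1+1=6
a_3=3:  p_3=3·113+19=358,  q_3=3·6+1=19
…
a_6=6:  p_6=6·1545+1187=10457,  q_6=6·82+63=555
…
a_10=5:  p_10=5·151391+46463=803418,  q_10=5·8035+2466=42641
a_11=1:  p_11=1·803418+151391=954809,  q_11=1·42641+8035=50676
(x₁, y₁) = (954809, 50676);  954809² − 355·50676² = 1 ✓
k=2:  x_2 = 954809·954809+355·50676·50676 = 1823320452961,  y_2 = 954809·50676+50676·954809 = 96771801768
k=3:  x_3 = 954809·1823320452961+355·50676·96771801768 = 3481845556741524089,  y_3 = 954809·96771801768+50676·1823320452961 = 184797174548553948
k=4:  x_4 = 954809·3481845556741524089+355·50676·184797174548553948 = 6648994948371812427335041,  y_4 = 954809·184797174548553948+50676·3481845556741524089 = 352892010866963721270096
k=5:  x_5 = 954809·6648994948371812427335041+355·50676·352892010866963721270096 = 12697040435316401858305944800249,  y_5 = 954809·352892010866963721270096+50676·6648994948371812427335041 = 673888936007564730309809629380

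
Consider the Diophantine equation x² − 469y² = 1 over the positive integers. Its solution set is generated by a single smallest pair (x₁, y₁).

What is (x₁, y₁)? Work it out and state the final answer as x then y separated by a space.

137215 6336

√469 = [21; 1,1,1,10,6,10,1,1,1,42, …], period ℓ=10 (even) → k=9
a_0=21:  p_0=21·1+0=21,  q_0=21·0+1=1
…
a_3=1:  p_3=1·43+22=65,  q_3=1·2+1=3
a_4=10:  p_4=10·65+43=693,  q_4=10·3+2=32
…
a_8=1:  p_8=1·47146+42923=90069,  q_8=1·2177+1982=4159
a_9=1:  p_9=1·90069+47146=137215,  q_9=1·4159+2177=6336
fundamental: x₁=137215, y₁=6336  (since 18827956225 − 469·40144896 = 1)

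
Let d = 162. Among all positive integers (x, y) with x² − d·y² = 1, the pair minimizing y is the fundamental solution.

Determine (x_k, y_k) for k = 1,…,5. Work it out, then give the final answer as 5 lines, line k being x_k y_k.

19601 1540
768398401 60371080
30122754096401 2366667076620
1180872205318713601 92778082677286160
46292552162781456490001 3637086394748304967700

[12; 1,2,1,2,12,2,1,2,1,24] for √162; ℓ=10 ⇒ convergent index 9
step 0: (12, 1)  from 12·(1,0) + (0,1)
step 1: (13, 1)  from 1·(12,1) + (1,0)
…
step 3: (51, 4)  from 1·(38,3) + (13,1)
step 4: (140, 11)  from 2·(51,4) + (38,3)
step 5: (1731, 136)  from 12·(140,11) + (51,4)
step 6: (3602, 283)  from 2·(1731,136) + (140,11)
step 7: (5333, 419)  from 1·(3602,283) + (1731,136)
step 8: (14268, 1121)  from 2·(5333,419) + (3602,283)
step 9: (19601, 1540)  from 1·(14268,1121) + (5333,419)
(x₁, y₁) = (19601, 1540);  19601² − 162·1540² = 1 ✓
k=2:  x_2 = 19601·19601+162·1540·1540 = 768398401,  y_2 = 19601·1540+1540·19601 = 60371080
k=3:  x_3 = 19601·768398401+162·1540·60371080 = 30122754096401,  y_3 = 19601·60371080+1540·768398401 = 2366667076620
k=4:  x_4 = 19601·30122754096401+162·1540·2366667076620 = 1180872205318713601,  y_4 = 19601·2366667076620+1540·30122754096401 = 92778082677286160
k=5:  x_5 = 19601·1180872205318713601+162·1540·92778082677286160 = 46292552162781456490001,  y_5 = 19601·92778082677286160+1540·1180872205318713601 = 3637086394748304967700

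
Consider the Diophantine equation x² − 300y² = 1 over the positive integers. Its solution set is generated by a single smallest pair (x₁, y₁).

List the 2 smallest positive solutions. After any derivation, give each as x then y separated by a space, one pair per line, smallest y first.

1351 78
3650401 210756

[17; 3,8,3,34] for √300; ℓ=4 ⇒ convergent index 3
i=0: a=17 ⇒ p=17, q=1
…
i=2: a=8 ⇒ p=433, q=25
i=3: a=3 ⇒ p=1351, q=78
(x₁, y₁) = (1351, 78);  1351² − 300·78² = 1 ✓
(x_2, y_2) = (1351·1351 + 300·78·78, 1351·78 + 78·1351) = (3650401, 210756)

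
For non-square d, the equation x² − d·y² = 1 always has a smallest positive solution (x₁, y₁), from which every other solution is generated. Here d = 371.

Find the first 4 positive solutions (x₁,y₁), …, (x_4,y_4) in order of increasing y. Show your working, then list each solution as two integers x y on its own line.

√371 = [19; 3,1,4,1,3,38, …], period ℓ=6 (even) → k=5
step 0: (19, 1)  from 19·(1,0) + (0,1)
step 1: (58, 3)  from 3·(19,1) + (1,0)
…
step 3: (366, 19)  from 4·(77,4) + (58,3)
step 4: (443, 23)  from 1·(366,19) + (77,4)
step 5: (1695, 88)  from 3·(443,23) + (366,19)
fundamental: x₁=1695, y₁=88  (since 2873025 − 371·7744 = 1)
(1695+88√371)^2 = 5746049 + 298320√371
(1695+88√371)^3 = 19479104415 + 1011304712√371
(1695+88√371)^4 = 66034158220801 + 3428322675360√371

1695 88
5746049 298320
19479104415 1011304712
66034158220801 3428322675360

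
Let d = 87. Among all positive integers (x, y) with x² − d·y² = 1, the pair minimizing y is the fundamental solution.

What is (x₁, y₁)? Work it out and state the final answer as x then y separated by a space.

28 3

d=87: √d = [9; 3,18] (ℓ=2, even), read p_1/q_1
k=0  a_k=9  p_k/q_k = 9/1
k=1  a_k=3  p_k/q_k = 28/3
(x₁, y₁) = (28, 3);  28² − 87·3² = 1 ✓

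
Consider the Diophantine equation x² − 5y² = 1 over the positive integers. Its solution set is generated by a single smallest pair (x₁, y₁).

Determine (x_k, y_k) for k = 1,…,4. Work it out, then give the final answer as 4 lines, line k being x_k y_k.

9 4
161 72
2889 1292
51841 23184

√5 = [2; 4, …], period ℓ=1 (odd) → k=1
step 0: (2, 1)  from 2·(1,0) + (0,1)
step 1: (9, 4)  from 4·(2,1) + (1,0)
→ (9, 4).  Check: 9²=81, 5·4²=80, difference 1.
n=2: (9,4)∘(9,4) = (9·9+5·4·4, 9·4+4·9) = (161,72)
n=3: (161,72)∘(9,4) = (9·161+5·4·72, 9·72+4·161) = (2889,1292)
n=4: (2889,1292)∘(9,4) = (9·2889+5·4·1292, 9·1292+4·2889) = (51841,23184)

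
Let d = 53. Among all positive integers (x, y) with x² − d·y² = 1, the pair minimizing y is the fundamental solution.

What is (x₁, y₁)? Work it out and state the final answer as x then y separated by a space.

66249 9100

√53 = [7; 3,1,1,3,14, …], period ℓ=5 (odd) → k=9
i=0: a=7 ⇒ p=7, q=1
i=1: a=3 ⇒ p=22, q=3
…
i=3: a=1 ⇒ p=51, q=7
i=4: a=3 ⇒ p=182, q=25
…
i=6: a=3 ⇒ p=7979, q=1096
i=7: a=1 ⇒ p=10578, q=1453
i=8: a=1 ⇒ p=18557, q=2549
i=9: a=3 ⇒ p=66249, q=9100
(x₁, y₁) = (66249, 9100);  66249² − 53·9100² = 1 ✓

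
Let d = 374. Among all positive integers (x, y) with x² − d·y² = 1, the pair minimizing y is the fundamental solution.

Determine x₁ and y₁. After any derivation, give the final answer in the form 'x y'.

[19; 2,1,18,1,2,38] for √374; ℓ=6 ⇒ convergent index 5
step 0: (19, 1)  from 19·(1,0) + (0,1)
step 1: (39, 2)  from 2·(19,1) + (1,0)
step 2: (58, 3)  from 1·(39,2) + (19,1)
step 3: (1083, 56)  from 18·(58,3) + (39,2)
step 4: (1141, 59)  from 1·(1083,56) + (58,3)
step 5: (3365, 174)  from 2·(1141,59) + (1083,56)
fundamental: x₁=3365, y₁=174  (since 11323225 − 374·30276 = 1)

3365 174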